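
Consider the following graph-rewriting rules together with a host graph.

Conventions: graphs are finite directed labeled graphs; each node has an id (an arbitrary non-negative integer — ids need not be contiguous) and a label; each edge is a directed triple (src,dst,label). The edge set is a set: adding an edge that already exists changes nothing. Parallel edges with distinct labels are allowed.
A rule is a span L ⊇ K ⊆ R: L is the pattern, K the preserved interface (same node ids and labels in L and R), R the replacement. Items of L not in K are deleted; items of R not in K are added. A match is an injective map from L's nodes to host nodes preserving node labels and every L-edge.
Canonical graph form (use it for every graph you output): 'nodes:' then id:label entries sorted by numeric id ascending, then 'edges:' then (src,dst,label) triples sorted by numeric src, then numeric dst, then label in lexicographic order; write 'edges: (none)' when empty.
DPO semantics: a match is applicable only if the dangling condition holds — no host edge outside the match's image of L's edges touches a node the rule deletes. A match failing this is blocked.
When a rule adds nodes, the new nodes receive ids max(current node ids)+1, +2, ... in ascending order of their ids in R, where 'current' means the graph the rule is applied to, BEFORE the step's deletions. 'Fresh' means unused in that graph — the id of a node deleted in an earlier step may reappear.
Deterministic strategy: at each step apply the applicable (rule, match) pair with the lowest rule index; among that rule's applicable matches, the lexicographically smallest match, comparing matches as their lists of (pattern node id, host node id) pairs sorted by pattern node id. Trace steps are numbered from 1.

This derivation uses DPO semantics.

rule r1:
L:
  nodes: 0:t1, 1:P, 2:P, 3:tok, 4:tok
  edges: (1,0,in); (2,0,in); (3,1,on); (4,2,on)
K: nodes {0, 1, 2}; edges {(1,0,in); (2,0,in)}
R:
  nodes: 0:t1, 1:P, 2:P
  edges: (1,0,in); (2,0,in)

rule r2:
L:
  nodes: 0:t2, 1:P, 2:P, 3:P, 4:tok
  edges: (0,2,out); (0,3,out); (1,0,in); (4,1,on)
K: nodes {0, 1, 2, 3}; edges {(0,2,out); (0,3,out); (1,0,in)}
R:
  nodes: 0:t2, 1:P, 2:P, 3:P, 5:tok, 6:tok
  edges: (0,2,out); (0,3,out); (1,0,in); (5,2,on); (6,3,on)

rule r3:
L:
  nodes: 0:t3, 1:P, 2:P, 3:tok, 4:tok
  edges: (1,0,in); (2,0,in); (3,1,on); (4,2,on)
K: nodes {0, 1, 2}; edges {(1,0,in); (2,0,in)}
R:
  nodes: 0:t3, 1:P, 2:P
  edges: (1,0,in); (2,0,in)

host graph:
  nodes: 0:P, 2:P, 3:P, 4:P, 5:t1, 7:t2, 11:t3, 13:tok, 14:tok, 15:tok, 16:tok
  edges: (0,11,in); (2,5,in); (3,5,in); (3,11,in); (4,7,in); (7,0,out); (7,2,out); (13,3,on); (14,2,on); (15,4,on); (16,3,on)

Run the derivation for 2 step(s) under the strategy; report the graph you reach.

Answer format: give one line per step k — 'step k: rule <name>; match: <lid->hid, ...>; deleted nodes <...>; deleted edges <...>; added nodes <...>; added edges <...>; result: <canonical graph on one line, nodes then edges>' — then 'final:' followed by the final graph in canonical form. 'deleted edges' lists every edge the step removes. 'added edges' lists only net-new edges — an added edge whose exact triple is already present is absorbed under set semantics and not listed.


step 1: rule r1; match: 0->5, 1->2, 2->3, 3->14, 4->13; deleted nodes 13, 14; deleted edges (13,3,on); (14,2,on); added nodes (none); added edges (none); result: nodes: 0:P, 2:P, 3:P, 4:P, 5:t1, 7:t2, 11:t3, 15:tok, 16:tok edges: (0,11,in); (2,5,in); (3,5,in); (3,11,in); (4,7,in); (7,0,out); (7,2,out); (15,4,on); (16,3,on)
step 2: rule r2; match: 0->7, 1->4, 2->0, 3->2, 4->15; deleted nodes 15; deleted edges (15,4,on); added nodes 17, 18; added edges (17,0,on); (18,2,on); result: nodes: 0:P, 2:P, 3:P, 4:P, 5:t1, 7:t2, 11:t3, 16:tok, 17:tok, 18:tok edges: (0,11,in); (2,5,in); (3,5,in); (3,11,in); (4,7,in); (7,0,out); (7,2,out); (16,3,on); (17,0,on); (18,2,on)
final:
nodes: 0:P, 2:P, 3:P, 4:P, 5:t1, 7:t2, 11:t3, 16:tok, 17:tok, 18:tok
edges: (0,11,in); (2,5,in); (3,5,in); (3,11,in); (4,7,in); (7,0,out); (7,2,out); (16,3,on); (17,0,on); (18,2,on)


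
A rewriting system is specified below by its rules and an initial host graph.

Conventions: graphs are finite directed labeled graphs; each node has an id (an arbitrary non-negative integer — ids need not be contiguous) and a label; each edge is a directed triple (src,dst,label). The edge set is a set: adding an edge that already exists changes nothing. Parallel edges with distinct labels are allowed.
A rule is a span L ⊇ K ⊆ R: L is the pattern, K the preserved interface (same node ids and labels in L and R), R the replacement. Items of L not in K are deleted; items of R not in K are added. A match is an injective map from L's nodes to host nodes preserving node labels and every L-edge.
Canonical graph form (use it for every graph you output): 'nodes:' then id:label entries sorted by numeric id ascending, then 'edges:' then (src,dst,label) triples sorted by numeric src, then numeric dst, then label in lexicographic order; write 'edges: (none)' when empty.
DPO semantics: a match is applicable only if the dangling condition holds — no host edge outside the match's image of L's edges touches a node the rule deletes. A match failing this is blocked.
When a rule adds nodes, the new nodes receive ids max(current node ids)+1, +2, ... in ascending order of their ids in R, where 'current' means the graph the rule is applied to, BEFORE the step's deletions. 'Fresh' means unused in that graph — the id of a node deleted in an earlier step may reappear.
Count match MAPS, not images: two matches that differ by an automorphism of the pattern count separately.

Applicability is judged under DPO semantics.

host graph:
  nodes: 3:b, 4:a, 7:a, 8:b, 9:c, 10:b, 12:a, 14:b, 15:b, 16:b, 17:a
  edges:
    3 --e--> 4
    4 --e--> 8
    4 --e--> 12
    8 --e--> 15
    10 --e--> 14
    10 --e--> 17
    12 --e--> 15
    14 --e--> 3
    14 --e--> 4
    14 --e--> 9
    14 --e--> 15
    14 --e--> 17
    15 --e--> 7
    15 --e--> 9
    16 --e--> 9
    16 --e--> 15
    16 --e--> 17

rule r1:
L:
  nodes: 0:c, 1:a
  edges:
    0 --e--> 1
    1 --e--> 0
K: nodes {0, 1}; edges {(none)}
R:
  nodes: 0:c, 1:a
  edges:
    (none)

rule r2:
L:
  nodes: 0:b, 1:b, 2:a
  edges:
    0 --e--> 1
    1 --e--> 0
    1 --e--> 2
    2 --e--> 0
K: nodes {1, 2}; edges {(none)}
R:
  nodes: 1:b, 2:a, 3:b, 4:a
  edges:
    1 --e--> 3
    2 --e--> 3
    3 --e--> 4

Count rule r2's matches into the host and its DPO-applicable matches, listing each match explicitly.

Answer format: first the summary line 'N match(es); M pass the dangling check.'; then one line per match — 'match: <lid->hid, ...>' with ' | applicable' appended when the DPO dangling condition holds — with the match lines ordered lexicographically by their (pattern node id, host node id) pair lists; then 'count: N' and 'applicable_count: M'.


0 match(es); 0 pass the dangling check.
count: 0
applicable_count: 0


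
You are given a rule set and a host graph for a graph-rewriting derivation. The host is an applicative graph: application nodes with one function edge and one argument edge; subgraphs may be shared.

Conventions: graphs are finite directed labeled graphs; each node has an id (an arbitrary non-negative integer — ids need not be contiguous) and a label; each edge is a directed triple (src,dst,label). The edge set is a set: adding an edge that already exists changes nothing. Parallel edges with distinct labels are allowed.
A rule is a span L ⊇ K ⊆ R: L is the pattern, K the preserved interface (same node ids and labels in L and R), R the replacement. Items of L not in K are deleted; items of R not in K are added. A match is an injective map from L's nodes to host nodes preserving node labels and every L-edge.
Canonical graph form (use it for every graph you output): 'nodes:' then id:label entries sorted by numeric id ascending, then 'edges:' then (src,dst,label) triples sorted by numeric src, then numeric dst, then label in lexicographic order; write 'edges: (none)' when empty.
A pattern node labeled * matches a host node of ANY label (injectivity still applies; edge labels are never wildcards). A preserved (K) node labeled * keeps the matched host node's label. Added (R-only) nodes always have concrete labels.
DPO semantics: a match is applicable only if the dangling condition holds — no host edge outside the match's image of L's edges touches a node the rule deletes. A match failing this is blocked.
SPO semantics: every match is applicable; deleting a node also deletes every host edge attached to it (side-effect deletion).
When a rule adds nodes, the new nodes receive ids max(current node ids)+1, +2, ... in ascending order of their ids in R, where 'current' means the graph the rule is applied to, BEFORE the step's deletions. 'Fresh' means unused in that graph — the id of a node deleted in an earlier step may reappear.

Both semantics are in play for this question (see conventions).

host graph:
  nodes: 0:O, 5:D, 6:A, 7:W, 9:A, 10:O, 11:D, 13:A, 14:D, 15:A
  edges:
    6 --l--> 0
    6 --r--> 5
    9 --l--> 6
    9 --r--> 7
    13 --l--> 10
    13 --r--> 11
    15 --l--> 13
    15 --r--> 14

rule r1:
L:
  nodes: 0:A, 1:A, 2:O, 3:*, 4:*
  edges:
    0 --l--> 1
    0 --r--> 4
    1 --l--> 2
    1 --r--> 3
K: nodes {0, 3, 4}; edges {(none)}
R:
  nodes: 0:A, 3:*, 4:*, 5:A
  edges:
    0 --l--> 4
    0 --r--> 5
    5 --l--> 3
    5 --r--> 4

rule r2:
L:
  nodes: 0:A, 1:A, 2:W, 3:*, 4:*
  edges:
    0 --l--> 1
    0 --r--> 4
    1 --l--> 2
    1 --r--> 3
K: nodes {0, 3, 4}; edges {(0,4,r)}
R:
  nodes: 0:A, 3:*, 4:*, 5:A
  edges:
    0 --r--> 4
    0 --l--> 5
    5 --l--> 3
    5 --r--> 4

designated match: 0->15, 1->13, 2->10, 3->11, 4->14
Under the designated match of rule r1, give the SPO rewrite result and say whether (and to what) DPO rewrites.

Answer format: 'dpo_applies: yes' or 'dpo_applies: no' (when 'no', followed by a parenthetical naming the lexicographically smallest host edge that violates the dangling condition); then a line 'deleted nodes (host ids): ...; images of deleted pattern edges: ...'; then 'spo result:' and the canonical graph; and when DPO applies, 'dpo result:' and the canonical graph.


dpo_applies: yes
deleted nodes (host ids): 10, 13; images of deleted pattern edges: (13,10,l); (13,11,r); (15,13,l); (15,14,r)
spo result:
nodes: 0:O, 5:D, 6:A, 7:W, 9:A, 11:D, 14:D, 15:A, 16:A
edges: (6,0,l); (6,5,r); (9,6,l); (9,7,r); (15,14,l); (15,16,r); (16,11,l); (16,14,r)
dpo result:
nodes: 0:O, 5:D, 6:A, 7:W, 9:A, 11:D, 14:D, 15:A, 16:A
edges: (6,0,l); (6,5,r); (9,6,l); (9,7,r); (15,14,l); (15,16,r); (16,11,l); (16,14,r)


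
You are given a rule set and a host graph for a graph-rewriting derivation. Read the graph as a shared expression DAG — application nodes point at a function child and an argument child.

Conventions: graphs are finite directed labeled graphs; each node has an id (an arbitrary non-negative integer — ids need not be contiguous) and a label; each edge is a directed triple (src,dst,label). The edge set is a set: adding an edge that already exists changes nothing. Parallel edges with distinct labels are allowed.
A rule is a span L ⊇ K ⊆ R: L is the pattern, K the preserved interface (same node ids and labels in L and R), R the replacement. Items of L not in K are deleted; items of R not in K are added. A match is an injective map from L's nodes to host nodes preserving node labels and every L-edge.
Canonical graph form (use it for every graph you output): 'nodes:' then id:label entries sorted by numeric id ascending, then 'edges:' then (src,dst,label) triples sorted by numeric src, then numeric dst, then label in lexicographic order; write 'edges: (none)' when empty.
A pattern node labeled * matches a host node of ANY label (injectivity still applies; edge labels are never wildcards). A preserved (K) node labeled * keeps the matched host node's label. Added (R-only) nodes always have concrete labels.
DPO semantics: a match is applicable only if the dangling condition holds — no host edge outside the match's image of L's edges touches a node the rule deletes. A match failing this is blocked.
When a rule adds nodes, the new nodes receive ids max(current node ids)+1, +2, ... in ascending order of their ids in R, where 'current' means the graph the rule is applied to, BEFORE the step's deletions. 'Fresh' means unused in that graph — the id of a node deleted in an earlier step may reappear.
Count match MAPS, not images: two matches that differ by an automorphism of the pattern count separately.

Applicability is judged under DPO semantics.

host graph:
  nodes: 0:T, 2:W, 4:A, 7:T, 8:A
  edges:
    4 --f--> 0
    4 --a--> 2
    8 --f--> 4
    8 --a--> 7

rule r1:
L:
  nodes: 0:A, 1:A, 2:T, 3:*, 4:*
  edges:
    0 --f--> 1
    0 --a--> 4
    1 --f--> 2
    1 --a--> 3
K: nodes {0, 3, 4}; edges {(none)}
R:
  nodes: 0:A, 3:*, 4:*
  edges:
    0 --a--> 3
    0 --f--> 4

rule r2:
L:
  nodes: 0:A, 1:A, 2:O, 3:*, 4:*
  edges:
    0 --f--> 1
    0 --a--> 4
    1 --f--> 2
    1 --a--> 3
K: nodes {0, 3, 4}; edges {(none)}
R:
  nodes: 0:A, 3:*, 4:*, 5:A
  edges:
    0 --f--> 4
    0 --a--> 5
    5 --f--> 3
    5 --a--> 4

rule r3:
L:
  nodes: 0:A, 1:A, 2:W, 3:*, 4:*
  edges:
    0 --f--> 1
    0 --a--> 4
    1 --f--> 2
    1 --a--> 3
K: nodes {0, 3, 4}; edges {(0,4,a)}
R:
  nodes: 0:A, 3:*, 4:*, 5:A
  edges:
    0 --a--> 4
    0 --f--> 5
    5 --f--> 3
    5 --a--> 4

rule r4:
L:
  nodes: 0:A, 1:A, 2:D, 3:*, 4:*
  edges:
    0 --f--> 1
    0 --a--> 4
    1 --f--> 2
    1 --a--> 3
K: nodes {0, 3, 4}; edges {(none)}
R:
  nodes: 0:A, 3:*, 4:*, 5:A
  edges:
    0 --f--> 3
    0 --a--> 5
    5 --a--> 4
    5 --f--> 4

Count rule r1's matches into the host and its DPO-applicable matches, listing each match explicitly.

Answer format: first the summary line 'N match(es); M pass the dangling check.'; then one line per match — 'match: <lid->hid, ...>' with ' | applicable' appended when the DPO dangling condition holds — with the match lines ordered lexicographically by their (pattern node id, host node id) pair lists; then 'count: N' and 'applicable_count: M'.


1 match(es); 1 pass the dangling check.
match: 0->8, 1->4, 2->0, 3->2, 4->7 | applicable
count: 1
applicable_count: 1


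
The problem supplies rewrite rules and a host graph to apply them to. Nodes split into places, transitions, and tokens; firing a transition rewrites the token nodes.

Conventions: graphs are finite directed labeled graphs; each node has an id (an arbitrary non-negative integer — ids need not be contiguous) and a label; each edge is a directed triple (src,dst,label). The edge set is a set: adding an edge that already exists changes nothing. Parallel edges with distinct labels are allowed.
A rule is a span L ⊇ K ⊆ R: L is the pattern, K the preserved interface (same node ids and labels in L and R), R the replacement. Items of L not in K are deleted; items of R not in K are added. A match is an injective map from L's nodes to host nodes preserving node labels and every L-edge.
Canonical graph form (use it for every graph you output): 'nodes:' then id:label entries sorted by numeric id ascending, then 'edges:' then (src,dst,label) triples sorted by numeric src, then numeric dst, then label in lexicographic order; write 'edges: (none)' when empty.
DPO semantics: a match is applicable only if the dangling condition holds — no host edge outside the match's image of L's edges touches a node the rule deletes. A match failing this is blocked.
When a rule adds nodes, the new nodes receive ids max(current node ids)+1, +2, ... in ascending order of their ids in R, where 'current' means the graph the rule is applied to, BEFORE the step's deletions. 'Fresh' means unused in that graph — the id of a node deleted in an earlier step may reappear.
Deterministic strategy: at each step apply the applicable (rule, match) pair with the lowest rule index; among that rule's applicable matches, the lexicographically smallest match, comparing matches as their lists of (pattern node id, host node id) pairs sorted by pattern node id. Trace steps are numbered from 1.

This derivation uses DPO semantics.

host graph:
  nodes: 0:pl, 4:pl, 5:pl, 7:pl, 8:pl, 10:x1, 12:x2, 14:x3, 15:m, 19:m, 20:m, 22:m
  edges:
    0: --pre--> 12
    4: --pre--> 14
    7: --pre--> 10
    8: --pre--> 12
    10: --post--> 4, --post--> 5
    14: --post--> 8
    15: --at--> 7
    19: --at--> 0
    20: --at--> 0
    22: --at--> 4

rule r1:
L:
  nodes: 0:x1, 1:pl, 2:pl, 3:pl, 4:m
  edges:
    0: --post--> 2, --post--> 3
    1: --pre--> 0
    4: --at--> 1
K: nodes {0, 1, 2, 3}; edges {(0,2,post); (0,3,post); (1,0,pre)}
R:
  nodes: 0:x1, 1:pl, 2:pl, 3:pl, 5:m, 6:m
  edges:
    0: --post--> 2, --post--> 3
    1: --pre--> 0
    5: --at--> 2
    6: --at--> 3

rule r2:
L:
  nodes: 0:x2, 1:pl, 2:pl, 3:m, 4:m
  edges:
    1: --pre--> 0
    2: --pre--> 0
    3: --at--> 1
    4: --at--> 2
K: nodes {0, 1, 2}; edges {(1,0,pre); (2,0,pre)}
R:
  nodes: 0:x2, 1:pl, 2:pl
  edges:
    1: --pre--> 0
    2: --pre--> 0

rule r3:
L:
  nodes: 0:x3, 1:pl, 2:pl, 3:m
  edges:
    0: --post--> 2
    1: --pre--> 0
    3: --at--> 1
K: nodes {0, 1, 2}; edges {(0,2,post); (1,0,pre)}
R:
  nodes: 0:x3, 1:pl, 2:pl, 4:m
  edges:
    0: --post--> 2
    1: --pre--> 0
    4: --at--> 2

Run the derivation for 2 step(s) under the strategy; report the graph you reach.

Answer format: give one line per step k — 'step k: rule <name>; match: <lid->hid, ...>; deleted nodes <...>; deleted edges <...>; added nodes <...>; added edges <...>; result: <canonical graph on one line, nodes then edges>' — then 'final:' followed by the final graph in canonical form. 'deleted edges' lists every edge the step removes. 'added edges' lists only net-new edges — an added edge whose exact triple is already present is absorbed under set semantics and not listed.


step 1: rule r1; match: 0->10, 1->7, 2->4, 3->5, 4->15; deleted nodes 15; deleted edges (15,7,at); added nodes 23, 24; added edges (23,4,at); (24,5,at); result: nodes: 0:pl, 4:pl, 5:pl, 7:pl, 8:pl, 10:x1, 12:x2, 14:x3, 19:m, 20:m, 22:m, 23:m, 24:m edges: (0,12,pre); (4,14,pre); (7,10,pre); (8,12,pre); (10,4,post); (10,5,post); (14,8,post); (19,0,at); (20,0,at); (22,4,at); (23,4,at); (24,5,at)
step 2: rule r3; match: 0->14, 1->4, 2->8, 3->22; deleted nodes 22; deleted edges (22,4,at); added nodes 25; added edges (25,8,at); result: nodes: 0:pl, 4:pl, 5:pl, 7:pl, 8:pl, 10:x1, 12:x2, 14:x3, 19:m, 20:m, 23:m, 24:m, 25:m edges: (0,12,pre); (4,14,pre); (7,10,pre); (8,12,pre); (10,4,post); (10,5,post); (14,8,post); (19,0,at); (20,0,at); (23,4,at); (24,5,at); (25,8,at)
final:
nodes: 0:pl, 4:pl, 5:pl, 7:pl, 8:pl, 10:x1, 12:x2, 14:x3, 19:m, 20:m, 23:m, 24:m, 25:m
edges: (0,12,pre); (4,14,pre); (7,10,pre); (8,12,pre); (10,4,post); (10,5,post); (14,8,post); (19,0,at); (20,0,at); (23,4,at); (24,5,at); (25,8,at)


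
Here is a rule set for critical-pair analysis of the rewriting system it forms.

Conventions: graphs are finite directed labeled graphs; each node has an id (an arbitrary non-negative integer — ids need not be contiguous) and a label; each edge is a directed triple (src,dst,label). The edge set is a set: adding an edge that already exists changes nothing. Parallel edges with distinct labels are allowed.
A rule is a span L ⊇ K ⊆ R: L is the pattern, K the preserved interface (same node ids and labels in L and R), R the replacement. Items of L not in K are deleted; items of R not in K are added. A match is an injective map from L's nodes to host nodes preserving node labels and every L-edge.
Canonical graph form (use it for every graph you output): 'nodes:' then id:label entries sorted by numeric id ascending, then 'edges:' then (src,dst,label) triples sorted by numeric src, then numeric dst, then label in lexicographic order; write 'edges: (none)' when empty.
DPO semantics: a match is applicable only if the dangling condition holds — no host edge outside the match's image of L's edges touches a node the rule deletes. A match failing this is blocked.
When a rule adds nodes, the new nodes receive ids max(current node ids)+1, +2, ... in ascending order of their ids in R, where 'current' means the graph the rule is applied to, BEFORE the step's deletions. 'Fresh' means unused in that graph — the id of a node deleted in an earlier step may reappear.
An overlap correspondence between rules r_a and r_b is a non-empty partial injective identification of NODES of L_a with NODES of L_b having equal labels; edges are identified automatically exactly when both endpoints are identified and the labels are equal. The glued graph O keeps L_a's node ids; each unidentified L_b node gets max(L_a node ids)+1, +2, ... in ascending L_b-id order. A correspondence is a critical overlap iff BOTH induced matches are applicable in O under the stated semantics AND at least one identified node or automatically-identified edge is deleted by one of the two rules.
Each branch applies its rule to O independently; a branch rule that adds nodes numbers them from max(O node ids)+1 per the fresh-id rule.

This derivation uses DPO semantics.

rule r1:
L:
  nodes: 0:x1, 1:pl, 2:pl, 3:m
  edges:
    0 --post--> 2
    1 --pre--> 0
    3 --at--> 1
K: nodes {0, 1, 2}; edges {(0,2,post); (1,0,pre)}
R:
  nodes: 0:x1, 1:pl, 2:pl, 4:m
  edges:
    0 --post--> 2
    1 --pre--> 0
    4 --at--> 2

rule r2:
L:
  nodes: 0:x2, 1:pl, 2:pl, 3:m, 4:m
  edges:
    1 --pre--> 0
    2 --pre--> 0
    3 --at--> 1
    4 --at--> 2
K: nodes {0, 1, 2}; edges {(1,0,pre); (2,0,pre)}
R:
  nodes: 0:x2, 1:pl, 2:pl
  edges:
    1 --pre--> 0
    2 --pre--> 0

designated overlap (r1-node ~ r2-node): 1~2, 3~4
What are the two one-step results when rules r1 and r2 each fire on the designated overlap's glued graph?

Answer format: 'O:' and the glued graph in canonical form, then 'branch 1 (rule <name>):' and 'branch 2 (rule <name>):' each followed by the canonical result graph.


O:
nodes: 0:x1, 1:pl, 2:pl, 3:m, 4:x2, 5:pl, 6:m
edges: (0,2,post); (1,0,pre); (1,4,pre); (3,1,at); (5,4,pre); (6,5,at)
branch 1 (rule r1):
nodes: 0:x1, 1:pl, 2:pl, 4:x2, 5:pl, 6:m, 7:m
edges: (0,2,post); (1,0,pre); (1,4,pre); (5,4,pre); (6,5,at); (7,2,at)
branch 2 (rule r2):
nodes: 0:x1, 1:pl, 2:pl, 4:x2, 5:pl
edges: (0,2,post); (1,0,pre); (1,4,pre); (5,4,pre)


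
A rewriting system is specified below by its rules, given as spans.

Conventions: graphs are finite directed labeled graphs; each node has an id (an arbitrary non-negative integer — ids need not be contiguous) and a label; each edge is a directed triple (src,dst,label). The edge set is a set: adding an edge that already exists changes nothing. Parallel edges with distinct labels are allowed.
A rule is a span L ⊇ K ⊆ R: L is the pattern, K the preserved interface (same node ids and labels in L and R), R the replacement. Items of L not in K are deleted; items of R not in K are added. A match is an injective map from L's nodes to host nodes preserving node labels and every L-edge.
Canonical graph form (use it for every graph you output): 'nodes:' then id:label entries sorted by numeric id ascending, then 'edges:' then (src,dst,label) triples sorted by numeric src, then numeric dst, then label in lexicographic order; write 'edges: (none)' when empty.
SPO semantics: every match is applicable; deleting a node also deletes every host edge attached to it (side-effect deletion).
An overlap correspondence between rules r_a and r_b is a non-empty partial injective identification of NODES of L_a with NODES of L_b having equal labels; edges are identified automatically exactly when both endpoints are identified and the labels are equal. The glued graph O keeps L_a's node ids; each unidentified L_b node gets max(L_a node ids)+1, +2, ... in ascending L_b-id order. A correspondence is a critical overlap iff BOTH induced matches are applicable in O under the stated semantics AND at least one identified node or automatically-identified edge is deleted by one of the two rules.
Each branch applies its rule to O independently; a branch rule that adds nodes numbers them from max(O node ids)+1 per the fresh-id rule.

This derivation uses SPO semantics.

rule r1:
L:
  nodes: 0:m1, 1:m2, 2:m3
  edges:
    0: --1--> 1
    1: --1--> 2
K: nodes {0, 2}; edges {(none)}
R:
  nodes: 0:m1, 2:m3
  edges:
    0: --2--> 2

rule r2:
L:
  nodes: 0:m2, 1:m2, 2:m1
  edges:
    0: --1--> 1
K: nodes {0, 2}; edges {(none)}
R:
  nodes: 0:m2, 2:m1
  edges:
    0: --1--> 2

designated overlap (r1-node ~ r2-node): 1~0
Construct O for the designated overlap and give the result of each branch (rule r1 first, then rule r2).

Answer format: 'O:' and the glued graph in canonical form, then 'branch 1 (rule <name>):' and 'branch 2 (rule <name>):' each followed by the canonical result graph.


O:
nodes: 0:m1, 1:m2, 2:m3, 3:m2, 4:m1
edges: (0,1,1); (1,2,1); (1,3,1)
branch 1 (rule r1):
nodes: 0:m1, 2:m3, 3:m2, 4:m1
edges: (0,2,2)
branch 2 (rule r2):
nodes: 0:m1, 1:m2, 2:m3, 4:m1
edges: (0,1,1); (1,2,1); (1,4,1)


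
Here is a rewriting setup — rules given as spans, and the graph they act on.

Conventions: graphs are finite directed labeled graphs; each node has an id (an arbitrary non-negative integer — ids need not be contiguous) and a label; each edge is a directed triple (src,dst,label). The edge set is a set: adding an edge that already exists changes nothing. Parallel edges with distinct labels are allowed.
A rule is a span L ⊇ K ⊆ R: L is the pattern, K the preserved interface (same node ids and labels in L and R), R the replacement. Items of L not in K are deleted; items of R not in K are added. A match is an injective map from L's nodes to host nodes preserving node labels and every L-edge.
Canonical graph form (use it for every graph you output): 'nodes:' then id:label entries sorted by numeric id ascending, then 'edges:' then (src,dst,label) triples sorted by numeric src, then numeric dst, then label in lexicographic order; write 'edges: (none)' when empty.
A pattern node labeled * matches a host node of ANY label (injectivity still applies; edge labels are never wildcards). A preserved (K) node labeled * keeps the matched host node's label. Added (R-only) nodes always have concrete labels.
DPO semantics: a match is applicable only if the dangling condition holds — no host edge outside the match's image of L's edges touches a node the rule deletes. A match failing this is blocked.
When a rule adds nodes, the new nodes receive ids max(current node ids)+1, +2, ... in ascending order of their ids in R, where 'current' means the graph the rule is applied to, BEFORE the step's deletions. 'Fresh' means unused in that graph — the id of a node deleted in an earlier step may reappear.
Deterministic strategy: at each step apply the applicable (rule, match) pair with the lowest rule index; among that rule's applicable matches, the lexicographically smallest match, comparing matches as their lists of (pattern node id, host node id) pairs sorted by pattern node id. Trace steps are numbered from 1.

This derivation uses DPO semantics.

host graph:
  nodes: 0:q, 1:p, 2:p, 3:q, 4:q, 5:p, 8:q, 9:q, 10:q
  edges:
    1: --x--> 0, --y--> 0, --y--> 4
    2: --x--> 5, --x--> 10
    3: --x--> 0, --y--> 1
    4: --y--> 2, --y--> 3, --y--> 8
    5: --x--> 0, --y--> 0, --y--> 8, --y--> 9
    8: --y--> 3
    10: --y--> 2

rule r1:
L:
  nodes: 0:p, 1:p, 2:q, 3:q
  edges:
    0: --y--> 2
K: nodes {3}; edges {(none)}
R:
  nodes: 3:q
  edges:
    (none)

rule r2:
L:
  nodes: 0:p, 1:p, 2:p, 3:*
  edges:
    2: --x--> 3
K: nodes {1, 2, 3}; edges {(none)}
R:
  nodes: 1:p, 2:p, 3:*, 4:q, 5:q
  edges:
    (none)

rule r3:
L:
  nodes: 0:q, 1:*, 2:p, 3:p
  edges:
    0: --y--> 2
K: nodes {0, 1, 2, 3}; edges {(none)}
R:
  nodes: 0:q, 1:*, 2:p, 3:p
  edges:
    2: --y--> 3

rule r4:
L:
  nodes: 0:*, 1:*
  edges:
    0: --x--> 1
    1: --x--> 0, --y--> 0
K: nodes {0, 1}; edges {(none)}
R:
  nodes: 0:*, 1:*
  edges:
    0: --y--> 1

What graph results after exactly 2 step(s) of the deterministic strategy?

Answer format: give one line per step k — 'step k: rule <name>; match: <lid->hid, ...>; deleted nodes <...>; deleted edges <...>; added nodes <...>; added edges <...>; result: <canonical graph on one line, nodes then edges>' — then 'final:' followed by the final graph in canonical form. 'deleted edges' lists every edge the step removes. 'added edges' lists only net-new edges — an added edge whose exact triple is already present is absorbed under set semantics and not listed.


step 1: rule r3; match: 0->3, 1->0, 2->1, 3->2; deleted nodes (none); deleted edges (3,1,y); added nodes (none); added edges (1,2,y); result: nodes: 0:q, 1:p, 2:p, 3:q, 4:q, 5:p, 8:q, 9:q, 10:q edges: (1,0,x); (1,0,y); (1,2,y); (1,4,y); (2,5,x); (2,10,x); (3,0,x); (4,2,y); (4,3,y); (4,8,y); (5,0,x); (5,0,y); (5,8,y); (5,9,y); (8,3,y); (10,2,y)
step 2: rule r3; match: 0->4, 1->0, 2->2, 3->1; deleted nodes (none); deleted edges (4,2,y); added nodes (none); added edges (2,1,y); result: nodes: 0:q, 1:p, 2:p, 3:q, 4:q, 5:p, 8:q, 9:q, 10:q edges: (1,0,x); (1,0,y); (1,2,y); (1,4,y); (2,1,y); (2,5,x); (2,10,x); (3,0,x); (4,3,y); (4,8,y); (5,0,x); (5,0,y); (5,8,y); (5,9,y); (8,3,y); (10,2,y)
final:
nodes: 0:q, 1:p, 2:p, 3:q, 4:q, 5:p, 8:q, 9:q, 10:q
edges: (1,0,x); (1,0,y); (1,2,y); (1,4,y); (2,1,y); (2,5,x); (2,10,x); (3,0,x); (4,3,y); (4,8,y); (5,0,x); (5,0,y); (5,8,y); (5,9,y); (8,3,y); (10,2,y)


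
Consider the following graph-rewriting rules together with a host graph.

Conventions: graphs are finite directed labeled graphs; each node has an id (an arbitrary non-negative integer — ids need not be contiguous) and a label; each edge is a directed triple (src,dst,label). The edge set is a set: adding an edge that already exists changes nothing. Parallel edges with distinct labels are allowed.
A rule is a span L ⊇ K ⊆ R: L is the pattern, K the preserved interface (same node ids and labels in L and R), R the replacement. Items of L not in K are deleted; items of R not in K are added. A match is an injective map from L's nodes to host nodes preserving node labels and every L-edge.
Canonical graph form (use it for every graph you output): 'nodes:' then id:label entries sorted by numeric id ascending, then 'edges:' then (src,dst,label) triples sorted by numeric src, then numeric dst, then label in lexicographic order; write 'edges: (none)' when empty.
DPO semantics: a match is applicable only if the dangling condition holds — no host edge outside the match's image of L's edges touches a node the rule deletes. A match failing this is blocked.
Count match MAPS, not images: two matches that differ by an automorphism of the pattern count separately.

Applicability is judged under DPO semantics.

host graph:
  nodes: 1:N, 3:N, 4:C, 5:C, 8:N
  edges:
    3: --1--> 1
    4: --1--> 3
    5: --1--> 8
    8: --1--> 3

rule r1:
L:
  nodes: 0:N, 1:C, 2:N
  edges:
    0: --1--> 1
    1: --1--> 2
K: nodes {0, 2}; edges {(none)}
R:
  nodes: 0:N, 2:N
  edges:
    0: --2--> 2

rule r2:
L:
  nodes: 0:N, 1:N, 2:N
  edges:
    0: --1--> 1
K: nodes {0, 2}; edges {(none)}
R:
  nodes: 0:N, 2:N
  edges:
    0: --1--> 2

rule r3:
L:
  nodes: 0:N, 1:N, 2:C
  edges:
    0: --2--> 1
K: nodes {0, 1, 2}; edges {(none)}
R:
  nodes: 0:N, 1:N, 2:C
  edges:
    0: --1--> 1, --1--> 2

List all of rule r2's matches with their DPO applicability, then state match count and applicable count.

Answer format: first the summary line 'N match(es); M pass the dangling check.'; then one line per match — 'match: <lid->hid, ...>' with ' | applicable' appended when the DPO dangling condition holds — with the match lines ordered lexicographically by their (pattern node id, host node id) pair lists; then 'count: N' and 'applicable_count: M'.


2 match(es); 1 pass the dangling check.
match: 0->3, 1->1, 2->8 | applicable
match: 0->8, 1->3, 2->1
count: 2
applicable_count: 1


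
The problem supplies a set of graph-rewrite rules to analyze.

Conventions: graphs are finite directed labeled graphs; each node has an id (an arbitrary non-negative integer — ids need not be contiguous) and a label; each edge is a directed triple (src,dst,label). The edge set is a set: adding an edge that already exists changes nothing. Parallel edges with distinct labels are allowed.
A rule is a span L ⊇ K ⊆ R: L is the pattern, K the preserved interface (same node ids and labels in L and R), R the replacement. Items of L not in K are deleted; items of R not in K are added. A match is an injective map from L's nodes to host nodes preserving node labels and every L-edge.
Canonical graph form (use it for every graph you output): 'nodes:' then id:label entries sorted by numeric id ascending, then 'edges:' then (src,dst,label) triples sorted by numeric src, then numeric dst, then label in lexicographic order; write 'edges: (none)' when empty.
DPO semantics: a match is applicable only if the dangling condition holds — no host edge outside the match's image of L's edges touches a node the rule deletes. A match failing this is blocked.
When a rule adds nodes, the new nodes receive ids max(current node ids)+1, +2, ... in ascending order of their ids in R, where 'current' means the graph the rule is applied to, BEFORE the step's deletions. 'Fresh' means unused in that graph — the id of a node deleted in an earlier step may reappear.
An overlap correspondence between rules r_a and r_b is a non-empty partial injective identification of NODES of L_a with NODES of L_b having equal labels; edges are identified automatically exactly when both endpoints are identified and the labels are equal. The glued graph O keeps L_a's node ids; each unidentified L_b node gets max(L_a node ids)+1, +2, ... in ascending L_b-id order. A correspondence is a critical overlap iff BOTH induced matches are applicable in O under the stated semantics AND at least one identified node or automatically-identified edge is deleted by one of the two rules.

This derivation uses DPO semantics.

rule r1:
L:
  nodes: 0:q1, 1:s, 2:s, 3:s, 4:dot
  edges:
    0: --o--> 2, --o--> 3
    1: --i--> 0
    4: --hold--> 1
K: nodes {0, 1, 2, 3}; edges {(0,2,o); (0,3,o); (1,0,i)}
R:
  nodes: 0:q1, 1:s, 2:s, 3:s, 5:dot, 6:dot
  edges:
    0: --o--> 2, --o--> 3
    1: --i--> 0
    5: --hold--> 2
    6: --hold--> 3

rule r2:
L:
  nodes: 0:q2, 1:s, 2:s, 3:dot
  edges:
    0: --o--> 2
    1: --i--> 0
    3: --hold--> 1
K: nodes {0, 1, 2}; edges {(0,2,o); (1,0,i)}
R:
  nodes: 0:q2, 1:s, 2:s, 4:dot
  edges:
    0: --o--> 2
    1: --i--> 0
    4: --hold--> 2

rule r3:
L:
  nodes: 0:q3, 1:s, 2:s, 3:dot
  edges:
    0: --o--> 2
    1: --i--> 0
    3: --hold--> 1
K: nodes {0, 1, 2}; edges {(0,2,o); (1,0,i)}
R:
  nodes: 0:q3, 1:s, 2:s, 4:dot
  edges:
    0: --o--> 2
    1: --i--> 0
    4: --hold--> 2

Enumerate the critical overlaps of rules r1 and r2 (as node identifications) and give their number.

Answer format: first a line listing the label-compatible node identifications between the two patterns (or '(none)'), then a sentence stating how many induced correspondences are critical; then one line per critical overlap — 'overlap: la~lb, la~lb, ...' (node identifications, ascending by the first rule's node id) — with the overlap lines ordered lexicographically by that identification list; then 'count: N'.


label-compatible node identifications between L(r1) and L(r2): 1~1, 1~2, 2~1, 2~2, 3~1, 3~2, 4~3
3 of the induced correspondences are critical overlaps of r1 and r2.
overlap: 1~1, 2~2, 4~3
overlap: 1~1, 3~2, 4~3
overlap: 1~1, 4~3
count: 3


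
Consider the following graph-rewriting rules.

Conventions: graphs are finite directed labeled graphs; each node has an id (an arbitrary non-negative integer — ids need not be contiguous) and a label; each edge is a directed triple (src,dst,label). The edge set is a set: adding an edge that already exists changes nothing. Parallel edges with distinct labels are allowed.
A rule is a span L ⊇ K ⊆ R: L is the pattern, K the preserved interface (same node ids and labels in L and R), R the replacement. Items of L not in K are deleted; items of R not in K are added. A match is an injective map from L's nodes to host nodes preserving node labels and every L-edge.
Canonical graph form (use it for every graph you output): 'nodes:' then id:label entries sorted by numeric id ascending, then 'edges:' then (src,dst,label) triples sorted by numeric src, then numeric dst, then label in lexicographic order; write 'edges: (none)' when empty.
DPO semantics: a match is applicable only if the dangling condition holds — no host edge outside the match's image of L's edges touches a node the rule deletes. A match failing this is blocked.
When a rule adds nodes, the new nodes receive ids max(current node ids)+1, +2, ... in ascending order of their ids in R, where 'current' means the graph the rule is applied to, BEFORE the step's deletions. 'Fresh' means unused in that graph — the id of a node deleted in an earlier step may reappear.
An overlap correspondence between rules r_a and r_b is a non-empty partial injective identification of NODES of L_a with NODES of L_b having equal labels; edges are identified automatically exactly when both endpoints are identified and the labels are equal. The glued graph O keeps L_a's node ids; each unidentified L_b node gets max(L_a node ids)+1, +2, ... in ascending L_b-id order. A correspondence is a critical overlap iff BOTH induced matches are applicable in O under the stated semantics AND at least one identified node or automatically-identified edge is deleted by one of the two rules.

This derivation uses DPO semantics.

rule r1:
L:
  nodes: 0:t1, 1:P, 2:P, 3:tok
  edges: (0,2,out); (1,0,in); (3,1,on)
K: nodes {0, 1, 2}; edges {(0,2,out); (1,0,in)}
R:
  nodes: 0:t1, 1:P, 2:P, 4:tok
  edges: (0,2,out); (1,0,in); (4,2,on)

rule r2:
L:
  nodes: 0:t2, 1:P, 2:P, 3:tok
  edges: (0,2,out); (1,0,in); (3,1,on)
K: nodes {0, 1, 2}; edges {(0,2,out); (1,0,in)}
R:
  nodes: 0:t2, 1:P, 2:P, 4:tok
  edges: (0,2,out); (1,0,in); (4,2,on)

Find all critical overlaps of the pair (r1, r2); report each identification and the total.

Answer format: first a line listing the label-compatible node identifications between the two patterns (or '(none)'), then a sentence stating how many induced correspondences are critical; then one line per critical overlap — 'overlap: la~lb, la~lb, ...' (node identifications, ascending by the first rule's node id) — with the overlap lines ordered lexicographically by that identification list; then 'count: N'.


label-compatible node identifications between L(r1) and L(r2): 1~1, 1~2, 2~1, 2~2, 3~3
2 of the induced correspondences are critical overlaps of r1 and r2.
overlap: 1~1, 2~2, 3~3
overlap: 1~1, 3~3
count: 2


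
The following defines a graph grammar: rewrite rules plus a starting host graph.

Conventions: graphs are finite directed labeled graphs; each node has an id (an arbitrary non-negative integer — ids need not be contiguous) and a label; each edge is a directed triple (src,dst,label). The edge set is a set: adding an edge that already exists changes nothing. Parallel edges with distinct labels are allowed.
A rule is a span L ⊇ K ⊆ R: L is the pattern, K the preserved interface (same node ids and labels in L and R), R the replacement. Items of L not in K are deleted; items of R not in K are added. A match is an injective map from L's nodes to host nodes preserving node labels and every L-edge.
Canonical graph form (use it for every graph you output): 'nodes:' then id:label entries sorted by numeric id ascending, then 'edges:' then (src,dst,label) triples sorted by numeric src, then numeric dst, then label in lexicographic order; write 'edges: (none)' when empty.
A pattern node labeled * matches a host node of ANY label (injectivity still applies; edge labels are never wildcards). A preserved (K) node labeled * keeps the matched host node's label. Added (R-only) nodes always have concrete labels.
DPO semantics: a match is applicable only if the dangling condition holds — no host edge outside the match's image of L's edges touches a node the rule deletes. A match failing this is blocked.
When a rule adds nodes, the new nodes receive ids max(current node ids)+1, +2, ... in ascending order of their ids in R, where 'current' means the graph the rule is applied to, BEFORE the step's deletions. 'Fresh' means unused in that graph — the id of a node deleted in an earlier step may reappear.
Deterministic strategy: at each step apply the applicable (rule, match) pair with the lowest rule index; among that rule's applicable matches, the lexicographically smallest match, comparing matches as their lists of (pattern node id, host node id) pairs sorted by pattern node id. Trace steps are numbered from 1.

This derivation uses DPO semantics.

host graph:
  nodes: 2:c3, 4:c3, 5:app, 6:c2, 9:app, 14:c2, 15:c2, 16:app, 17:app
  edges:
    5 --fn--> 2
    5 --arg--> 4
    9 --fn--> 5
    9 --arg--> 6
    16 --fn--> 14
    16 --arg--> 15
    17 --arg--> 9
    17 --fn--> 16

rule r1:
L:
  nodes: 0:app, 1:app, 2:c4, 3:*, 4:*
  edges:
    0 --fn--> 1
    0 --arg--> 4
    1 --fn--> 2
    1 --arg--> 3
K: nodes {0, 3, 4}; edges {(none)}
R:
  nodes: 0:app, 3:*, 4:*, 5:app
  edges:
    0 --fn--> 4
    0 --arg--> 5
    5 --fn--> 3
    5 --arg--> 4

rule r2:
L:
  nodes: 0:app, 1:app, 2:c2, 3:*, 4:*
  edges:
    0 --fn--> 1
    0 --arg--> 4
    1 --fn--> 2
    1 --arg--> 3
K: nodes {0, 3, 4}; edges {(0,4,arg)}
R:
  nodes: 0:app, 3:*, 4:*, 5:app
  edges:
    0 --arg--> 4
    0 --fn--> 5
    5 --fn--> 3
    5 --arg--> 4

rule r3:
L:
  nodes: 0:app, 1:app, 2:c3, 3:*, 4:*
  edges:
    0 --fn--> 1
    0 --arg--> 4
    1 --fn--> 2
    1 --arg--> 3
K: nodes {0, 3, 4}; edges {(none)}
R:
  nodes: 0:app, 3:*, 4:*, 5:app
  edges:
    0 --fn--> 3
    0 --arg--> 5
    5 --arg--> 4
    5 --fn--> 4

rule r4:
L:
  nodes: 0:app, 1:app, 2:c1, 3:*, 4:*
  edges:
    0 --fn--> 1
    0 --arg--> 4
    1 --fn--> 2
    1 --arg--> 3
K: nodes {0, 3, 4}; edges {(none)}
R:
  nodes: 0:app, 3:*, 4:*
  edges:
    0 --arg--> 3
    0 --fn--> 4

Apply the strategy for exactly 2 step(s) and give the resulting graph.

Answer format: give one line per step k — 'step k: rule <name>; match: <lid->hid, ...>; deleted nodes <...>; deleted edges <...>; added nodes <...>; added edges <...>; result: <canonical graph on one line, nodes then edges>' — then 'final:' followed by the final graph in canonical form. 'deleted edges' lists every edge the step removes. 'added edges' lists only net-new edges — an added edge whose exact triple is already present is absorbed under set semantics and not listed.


step 1: rule r2; match: 0->17, 1->16, 2->14, 3->15, 4->9; deleted nodes 14, 16; deleted edges (16,14,fn); (16,15,arg); (17,16,fn); added nodes 18; added edges (17,18,fn); (18,9,arg); (18,15,fn); result: nodes: 2:c3, 4:c3, 5:app, 6:c2, 9:app, 15:c2, 17:app, 18:app edges: (5,2,fn); (5,4,arg); (9,5,fn); (9,6,arg); (17,9,arg); (17,18,fn); (18,9,arg); (18,15,fn)
step 2: rule r3; match: 0->9, 1->5, 2->2, 3->4, 4->6; deleted nodes 2, 5; deleted edges (5,2,fn); (5,4,arg); (9,5,fn); (9,6,arg); added nodes 19; added edges (9,4,fn); (9,19,arg); (19,6,arg); (19,6,fn); result: nodes: 4:c3, 6:c2, 9:app, 15:c2, 17:app, 18:app, 19:app edges: (9,4,fn); (9,19,arg); (17,9,arg); (17,18,fn); (18,9,arg); (18,15,fn); (19,6,arg); (19,6,fn)
final:
nodes: 4:c3, 6:c2, 9:app, 15:c2, 17:app, 18:app, 19:app
edges: (9,4,fn); (9,19,arg); (17,9,arg); (17,18,fn); (18,9,arg); (18,15,fn); (19,6,arg); (19,6,fn)
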